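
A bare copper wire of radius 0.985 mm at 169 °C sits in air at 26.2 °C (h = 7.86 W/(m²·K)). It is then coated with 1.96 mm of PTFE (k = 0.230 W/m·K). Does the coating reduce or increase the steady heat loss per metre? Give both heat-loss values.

increases: 6.95 → 18.7 W/m

Critical radius for a cylinder: r_cr = k/h = 0.0293 m = 2.93 cm.
Outer radius after coating: r₂ = 9.85×10^-4 + 0.00196 = 0.002945 m.
Since r₁ < r_cr and r₂ ≤ r_cr, the coating moves toward the maximum at r_cr — heat loss rises.
Bare: R = 1/(2πr₁h) = 20.56 m·K/W; Q = 142.8/20.56 = 6.95 W/m.
Coated: R = R_cond + R_conv = 7.633 m·K/W; Q = 142.8/7.633 = 18.7 W/m.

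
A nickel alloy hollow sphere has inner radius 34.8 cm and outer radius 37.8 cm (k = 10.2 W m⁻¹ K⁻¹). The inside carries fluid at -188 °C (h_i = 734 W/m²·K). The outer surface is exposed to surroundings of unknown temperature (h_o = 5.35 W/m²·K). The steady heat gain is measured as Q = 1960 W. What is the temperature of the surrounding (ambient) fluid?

T_out = 21.3 °C

Series resistances:
  R_conv,in = 1/(4πr²h) = 1/(4π·0.348²·734) = 8.952×10^-4 K/W
  R_nickel alloy = (1/0.348 − 1/0.378)/(4πk) = 0.2281/(4π·10.2) = 0.001779 K/W
  R_conv,out = 1/(4πr²h) = 1/(4π·0.378²·5.35) = 0.1041 K/W
ΣR = 0.1068 K/W
ΔT = Q·ΣR = 1960 × 0.1068 = 209.3 K
Heat flows inward, so T_out = T_in + ΔT = -188 + 209.3 = 21.3 °C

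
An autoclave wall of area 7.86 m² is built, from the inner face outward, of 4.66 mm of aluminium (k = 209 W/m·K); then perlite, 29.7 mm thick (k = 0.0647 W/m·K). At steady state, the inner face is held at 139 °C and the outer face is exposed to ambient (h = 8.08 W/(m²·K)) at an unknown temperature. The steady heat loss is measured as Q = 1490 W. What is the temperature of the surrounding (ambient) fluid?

T_out = 28.5 °C

Sum the resistances:
  R_aluminium = L/(kA) = 0.00466/(209·7.86) = 2.837×10^-6 K/W
  R_perlite = L/(kA) = 0.0297/(0.0647·7.86) = 0.05840 K/W
  R_conv,out = 1/(hA) = 1/(8.08·7.86) = 0.01575 K/W
ΣR = 0.07415 K/W
ΔT = Q·ΣR = 1490 × 0.07415 = 110.5 K
Heat flows outward, so T_out = T_in − ΔT = 139 − 110.5 = 28.5 °C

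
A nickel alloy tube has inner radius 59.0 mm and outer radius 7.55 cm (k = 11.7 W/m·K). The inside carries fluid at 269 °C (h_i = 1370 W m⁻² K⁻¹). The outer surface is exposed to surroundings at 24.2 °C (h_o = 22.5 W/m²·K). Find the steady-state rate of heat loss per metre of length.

Series thermal resistances, inner to outer:
  R'_conv,in = 1/(2πr h) = 1/(2π·0.0590·1370) = 0.001969 m·K/W
  R'_nickel alloy = ln(0.0755/0.0590)/(2πk) = 0.2466/(2π·11.7) = 0.003354 m·K/W
  R'_conv,out = 1/(2πr h) = 1/(2π·0.0755·22.5) = 0.09369 m·K/W
ΣR = 0.001969 + 0.003354 + 0.09369 = 0.09901 m·K/W
Q' = ΔT/ΣR = (269 °C − 24.2 °C)/0.09901 = 2470 W/m

Q' = 2.47 kW/m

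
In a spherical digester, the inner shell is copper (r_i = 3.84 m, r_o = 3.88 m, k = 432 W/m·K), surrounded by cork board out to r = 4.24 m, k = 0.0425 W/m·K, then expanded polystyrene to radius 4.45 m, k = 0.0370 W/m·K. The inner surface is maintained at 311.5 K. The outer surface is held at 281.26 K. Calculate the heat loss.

Q = 466 W

Treat each layer as a resistance in series:
  R_copper = (1/3.84 − 1/3.88)/(4πk) = 0.002685/(4π·432) = 4.945×10^-7 K/W
  R_cork board = (1/3.88 − 1/4.24)/(4πk) = 0.02188/(4π·0.0425) = 0.04097 K/W
  R_expanded polystyrene = (1/4.24 − 1/4.45)/(4πk) = 0.01113/(4π·0.0370) = 0.02394 K/W
ΣR = 4.945×10^-7 + 0.04097 + 0.02394 = 0.06491 K/W
Q = ΔT/ΣR = (311.5 K − 281.26 K)/0.06491 = 466 W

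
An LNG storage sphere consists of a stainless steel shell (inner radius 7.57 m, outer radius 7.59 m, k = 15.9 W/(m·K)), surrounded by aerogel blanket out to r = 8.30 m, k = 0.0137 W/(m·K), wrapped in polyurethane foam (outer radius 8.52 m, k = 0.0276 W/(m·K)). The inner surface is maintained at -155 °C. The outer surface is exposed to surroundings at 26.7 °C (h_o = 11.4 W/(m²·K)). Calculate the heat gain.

Q = 2440 W

Series thermal resistances, inner to outer:
  R_stainless steel = (1/7.57 − 1/7.59)/(4πk) = 3.481×10^-4/(4π·15.9) = 1.742×10^-6 K/W
  R_aerogel blanket = (1/7.59 − 1/8.30)/(4πk) = 0.01127/(4π·0.0137) = 0.06546 K/W
  R_polyurethane foam = (1/8.30 − 1/8.52)/(4πk) = 0.003111/(4π·0.0276) = 0.008970 K/W
  R_conv,out = 1/(4πr²h) = 1/(4π·8.52²·11.4) = 9.616×10^-5 K/W
ΣR = 1.742×10^-6 + 0.06546 + 0.008970 + 9.616×10^-5 = 0.07453 K/W
Q = ΔT/ΣR = (-155 °C − 26.7 °C)/0.07453 = -2440 W
(Negative Q ⇒ heat flows inward; heat gain = 2440 W.)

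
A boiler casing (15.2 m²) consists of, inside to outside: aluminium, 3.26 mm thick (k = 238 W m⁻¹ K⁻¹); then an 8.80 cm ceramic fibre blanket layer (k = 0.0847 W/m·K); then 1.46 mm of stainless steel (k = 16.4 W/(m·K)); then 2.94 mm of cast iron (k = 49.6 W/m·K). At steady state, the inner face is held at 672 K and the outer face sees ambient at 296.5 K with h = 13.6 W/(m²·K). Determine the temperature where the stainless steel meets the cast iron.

T = 321.3 K

Series thermal resistances, inner to outer:
  R_aluminium = L/(kA) = 0.00326/(238·15.2) = 9.011×10^-7 K/W
  R_ceramic fibre blanket = L/(kA) = 0.0880/(0.0847·15.2) = 0.06835 K/W
  R_stainless steel = L/(kA) = 0.00146/(16.4·15.2) = 5.857×10^-6 K/W
  R_cast iron = L/(kA) = 0.00294/(49.6·15.2) = 3.900×10^-6 K/W
  R_conv,out = 1/(hA) = 1/(13.6·15.2) = 0.004837 K/W
ΣR = 9.011×10^-7 + 0.06835 + 5.857×10^-6 + 3.900×10^-6 + 0.004837 = 0.07320 K/W
Q = ΔT/ΣR = (672 K − 296.5 K)/0.07320 = 5130 W
From the inner boundary to the stainless steel/cast iron interface, ΣR_partial = 0.06836 K/W.
T_interface = T_in − Q·ΣR_partial = 672 K − (5130)(0.06836) = 321.3 K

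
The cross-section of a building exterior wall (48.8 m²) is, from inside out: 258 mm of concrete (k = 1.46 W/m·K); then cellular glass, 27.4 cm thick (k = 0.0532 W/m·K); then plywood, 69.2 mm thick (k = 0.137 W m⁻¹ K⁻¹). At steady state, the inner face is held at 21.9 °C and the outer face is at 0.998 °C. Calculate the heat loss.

Treat each layer as a resistance in series:
  R_concrete = L/(kA) = 0.258/(1.46·48.8) = 0.003621 K/W
  R_cellular glass = L/(kA) = 0.274/(0.0532·48.8) = 0.1055 K/W
  R_plywood = L/(kA) = 0.0692/(0.137·48.8) = 0.01035 K/W
ΣR = 0.003621 + 0.1055 + 0.01035 = 0.1195 K/W
Q = ΔT/ΣR = (21.9 °C − 0.998 °C)/0.1195 = 175 W

Q = 175 W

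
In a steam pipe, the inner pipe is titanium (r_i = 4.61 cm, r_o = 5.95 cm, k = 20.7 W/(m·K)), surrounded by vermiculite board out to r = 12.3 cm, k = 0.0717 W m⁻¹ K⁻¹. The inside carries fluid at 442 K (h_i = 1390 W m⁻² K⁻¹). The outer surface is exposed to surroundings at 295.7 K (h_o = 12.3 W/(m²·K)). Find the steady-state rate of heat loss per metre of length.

Treat each layer as a resistance in series:
  R'_conv,in = 1/(2πr h) = 1/(2π·0.0461·1390) = 0.002484 m·K/W
  R'_titanium = ln(0.0595/0.0461)/(2πk) = 0.2552/(2π·20.7) = 0.001962 m·K/W
  R'_vermiculite board = ln(0.123/0.0595)/(2πk) = 0.7262/(2π·0.0717) = 1.612 m·K/W
  R'_conv,out = 1/(2πr h) = 1/(2π·0.123·12.3) = 0.1052 m·K/W
ΣR = 0.002484 + 0.001962 + 1.612 + 0.1052 = 1.722 m·K/W
Q' = ΔT/ΣR = (442 K − 295.7 K)/1.722 = 85.0 W/m

Q' = 85.0 W/m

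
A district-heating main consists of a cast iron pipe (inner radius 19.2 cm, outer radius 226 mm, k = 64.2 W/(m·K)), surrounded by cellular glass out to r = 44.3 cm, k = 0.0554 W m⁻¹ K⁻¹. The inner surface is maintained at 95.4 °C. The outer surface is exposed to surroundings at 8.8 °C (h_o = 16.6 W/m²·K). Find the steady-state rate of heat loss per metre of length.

Treat each layer as a resistance in series:
  R'_cast iron = ln(0.226/0.192)/(2πk) = 0.1630/(2π·64.2) = 4.042×10^-4 m·K/W
  R'_cellular glass = ln(0.443/0.226)/(2πk) = 0.6730/(2π·0.0554) = 1.934 m·K/W
  R'_conv,out = 1/(2πr h) = 1/(2π·0.443·16.6) = 0.02164 m·K/W
ΣR = 4.042×10^-4 + 1.934 + 0.02164 = 1.956 m·K/W
Q' = ΔT/ΣR = (95.4 °C − 8.8 °C)/1.956 = 44.3 W/m

Q' = 44.3 W/m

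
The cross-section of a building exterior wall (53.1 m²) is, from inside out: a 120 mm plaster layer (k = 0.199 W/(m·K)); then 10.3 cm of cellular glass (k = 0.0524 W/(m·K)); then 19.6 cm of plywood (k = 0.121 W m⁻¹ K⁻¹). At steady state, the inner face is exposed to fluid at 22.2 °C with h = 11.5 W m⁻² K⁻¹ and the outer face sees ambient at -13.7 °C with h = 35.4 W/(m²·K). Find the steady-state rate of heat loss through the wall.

Series thermal resistances, inner to outer:
  R_conv,in = 1/(hA) = 1/(11.5·53.1) = 0.001638 K/W
  R_plaster = L/(kA) = 0.120/(0.199·53.1) = 0.01136 K/W
  R_cellular glass = L/(kA) = 0.103/(0.0524·53.1) = 0.03702 K/W
  R_plywood = L/(kA) = 0.196/(0.121·53.1) = 0.03051 K/W
  R_conv,out = 1/(hA) = 1/(35.4·53.1) = 5.320×10^-4 K/W
ΣR = 0.001638 + 0.01136 + 0.03702 + 0.03051 + 5.320×10^-4 = 0.08106 K/W
Q = ΔT/ΣR = (22.2 °C − -13.7 °C)/0.08106 = 443 W

Q = 443 W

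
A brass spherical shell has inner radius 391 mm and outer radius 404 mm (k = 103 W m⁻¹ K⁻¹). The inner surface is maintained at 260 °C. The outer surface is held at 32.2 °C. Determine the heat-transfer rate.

Q = 3.58×10^6 W

Q = 4πk·ΔT/(1/r₁ − 1/r₂) = 4π × 103 × 227.8 / (1/0.391 − 1/0.404) = 3.58×10^6 W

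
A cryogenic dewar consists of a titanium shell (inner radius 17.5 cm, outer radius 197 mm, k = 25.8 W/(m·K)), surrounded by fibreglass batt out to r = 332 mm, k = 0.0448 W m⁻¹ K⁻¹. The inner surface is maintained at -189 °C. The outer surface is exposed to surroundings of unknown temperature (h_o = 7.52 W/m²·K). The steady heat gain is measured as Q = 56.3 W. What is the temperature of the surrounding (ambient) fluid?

Series resistances:
  R_titanium = (1/0.175 − 1/0.197)/(4πk) = 0.6381/(4π·25.8) = 0.001968 K/W
  R_fibreglass batt = (1/0.197 − 1/0.332)/(4πk) = 2.064/(4π·0.0448) = 3.666 K/W
  R_conv,out = 1/(4πr²h) = 1/(4π·0.332²·7.52) = 0.09601 K/W
ΣR = 3.764 K/W
ΔT = Q·ΣR = 56.3 × 3.764 = 211.9 K
Heat flows inward, so T_out = T_in + ΔT = -189 + 211.9 = 22.9 °C

T_out = 22.9 °C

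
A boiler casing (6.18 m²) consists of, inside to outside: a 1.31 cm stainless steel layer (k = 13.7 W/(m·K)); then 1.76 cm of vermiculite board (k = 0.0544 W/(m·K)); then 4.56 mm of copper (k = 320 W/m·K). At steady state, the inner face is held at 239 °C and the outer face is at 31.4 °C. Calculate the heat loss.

Resistance network (inner→outer):
  R_stainless steel = L/(kA) = 0.0131/(13.7·6.18) = 1.547×10^-4 K/W
  R_vermiculite board = L/(kA) = 0.0176/(0.0544·6.18) = 0.05235 K/W
  R_copper = L/(kA) = 0.00456/(320·6.18) = 2.306×10^-6 K/W
ΣR = 1.547×10^-4 + 0.05235 + 2.306×10^-6 = 0.05251 K/W
Q = ΔT/ΣR = (239 °C − 31.4 °C)/0.05251 = 3950 W

Q = 3.95 kW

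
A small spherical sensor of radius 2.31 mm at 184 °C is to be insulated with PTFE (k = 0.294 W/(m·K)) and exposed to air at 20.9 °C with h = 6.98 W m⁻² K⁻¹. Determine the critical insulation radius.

For a sphere, r_cr = 2k_ins/h = 2·0.294/6.98 = 0.0842 m = 8.42 cm

r_cr = 8.42 cm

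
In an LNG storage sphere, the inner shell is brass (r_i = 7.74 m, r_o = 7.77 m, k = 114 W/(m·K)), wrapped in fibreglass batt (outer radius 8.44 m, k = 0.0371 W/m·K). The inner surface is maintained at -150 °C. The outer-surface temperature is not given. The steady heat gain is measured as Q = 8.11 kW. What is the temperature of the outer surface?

T_out = 27.7 °C

Sum the resistances:
  R_brass = (1/7.74 − 1/7.77)/(4πk) = 4.988×10^-4/(4π·114) = 3.482×10^-7 K/W
  R_fibreglass batt = (1/7.77 − 1/8.44)/(4πk) = 0.01022/(4π·0.0371) = 0.02191 K/W
ΣR = 0.02191 K/W
ΔT = Q·ΣR = 8110 × 0.02191 = 177.7 K
Heat flows inward, so T_out = T_in + ΔT = -150 + 177.7 = 27.7 °C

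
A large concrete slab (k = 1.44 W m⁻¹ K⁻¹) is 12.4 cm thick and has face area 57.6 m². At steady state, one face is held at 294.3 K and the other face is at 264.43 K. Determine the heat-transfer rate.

Q = kA·ΔT/L = 1.44 × 57.6 × |294.3 K − 264.43 K| / 0.124 = 20000 W

Q = 20000 W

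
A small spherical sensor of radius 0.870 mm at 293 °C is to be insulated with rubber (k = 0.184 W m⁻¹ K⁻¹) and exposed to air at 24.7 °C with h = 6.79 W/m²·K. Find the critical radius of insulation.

For a sphere, r_cr = 2k_ins/h = 2·0.184/6.79 = 0.0542 m = 5.42 cm

r_cr = 5.42 cm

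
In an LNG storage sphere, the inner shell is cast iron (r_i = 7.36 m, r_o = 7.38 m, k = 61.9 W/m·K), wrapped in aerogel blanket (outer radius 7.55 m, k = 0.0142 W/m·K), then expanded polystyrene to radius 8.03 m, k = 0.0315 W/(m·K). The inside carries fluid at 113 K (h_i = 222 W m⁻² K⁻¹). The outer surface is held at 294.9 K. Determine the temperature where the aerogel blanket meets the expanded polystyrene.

T = 196.9 K

Treat each layer as a resistance in series:
  R_conv,in = 1/(4πr²h) = 1/(4π·7.36²·222) = 6.617×10^-6 K/W
  R_cast iron = (1/7.36 − 1/7.38)/(4πk) = 3.682×10^-4/(4π·61.9) = 4.734×10^-7 K/W
  R_aerogel blanket = (1/7.38 − 1/7.55)/(4πk) = 0.003051/(4π·0.0142) = 0.01710 K/W
  R_expanded polystyrene = (1/7.55 − 1/8.03)/(4πk) = 0.007917/(4π·0.0315) = 0.02000 K/W
ΣR = 6.617×10^-6 + 4.734×10^-7 + 0.01710 + 0.02000 = 0.03711 K/W
Q = ΔT/ΣR = (113 K − 294.9 K)/0.03711 = -4902 W
From the inner boundary to the aerogel blanket/expanded polystyrene interface, ΣR_partial = 0.01711 K/W.
T_interface = T_in − Q·ΣR_partial = 113 K − (-4902)(0.01711) = 196.9 K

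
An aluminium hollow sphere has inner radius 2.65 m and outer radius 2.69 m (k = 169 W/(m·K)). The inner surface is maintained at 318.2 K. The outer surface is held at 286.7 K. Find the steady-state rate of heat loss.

Q = 11900 kW

Q = 4πk·ΔT/(1/r₁ − 1/r₂) = 4π × 169 × 31.5 / (1/2.65 − 1/2.69) = 1.19×10^7 W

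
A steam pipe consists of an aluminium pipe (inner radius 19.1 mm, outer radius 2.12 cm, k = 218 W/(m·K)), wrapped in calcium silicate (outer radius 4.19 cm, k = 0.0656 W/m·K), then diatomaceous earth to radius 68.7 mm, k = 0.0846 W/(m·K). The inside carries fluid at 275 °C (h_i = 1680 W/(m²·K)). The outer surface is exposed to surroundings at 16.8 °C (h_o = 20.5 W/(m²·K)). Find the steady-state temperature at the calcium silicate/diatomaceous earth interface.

Series thermal resistances, inner to outer:
  R'_conv,in = 1/(2πr h) = 1/(2π·0.0191·1680) = 0.004960 m·K/W
  R'_aluminium = ln(0.0212/0.0191)/(2πk) = 0.1043/(2π·218) = 7.616×10^-5 m·K/W
  R'_calcium silicate = ln(0.0419/0.0212)/(2πk) = 0.6813/(2π·0.0656) = 1.653 m·K/W
  R'_diatomaceous earth = ln(0.0687/0.0419)/(2πk) = 0.4945/(2π·0.0846) = 0.9302 m·K/W
  R'_conv,out = 1/(2πr h) = 1/(2π·0.0687·20.5) = 0.1130 m·K/W
ΣR = 0.004960 + 7.616×10^-5 + 1.653 + 0.9302 + 0.1130 = 2.701 m·K/W
Q' = ΔT/ΣR = (275 °C − 16.8 °C)/2.701 = 95.59 W/m
From the inner boundary to the calcium silicate/diatomaceous earth interface, ΣR_partial = 1.658 m·K/W.
T_interface = T_in − Q'·ΣR_partial = 275 °C − (95.59)(1.658) = 117 °C

T = 117 °C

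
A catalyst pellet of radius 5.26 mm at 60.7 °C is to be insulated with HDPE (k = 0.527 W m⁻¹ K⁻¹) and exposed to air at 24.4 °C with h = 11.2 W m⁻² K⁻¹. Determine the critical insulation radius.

For a sphere, r_cr = 2k_ins/h = 2·0.527/11.2 = 0.0941 m = 9.41 cm

r_cr = 9.41 cm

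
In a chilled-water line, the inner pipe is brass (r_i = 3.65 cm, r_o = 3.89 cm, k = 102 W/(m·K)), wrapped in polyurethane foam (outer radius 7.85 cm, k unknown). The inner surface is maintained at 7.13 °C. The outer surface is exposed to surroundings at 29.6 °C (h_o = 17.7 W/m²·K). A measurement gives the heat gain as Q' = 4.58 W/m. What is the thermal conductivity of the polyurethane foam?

ΣR = ΔT/Q' = |7.13 − 29.6|/4.58 = 4.906 m·K/W
Known resistances:
  R'_brass = ln(0.0389/0.0365)/(2πk) = 0.06368/(2π·102) = 9.937×10^-5 m·K/W
  R'_conv,out = 1/(2πr h) = 1/(2π·0.0785·17.7) = 0.1145 m·K/W
R_polyurethane foam = ΣR − ΣR_known = 4.906 − 0.1146 = 4.791 m·K/W
ln(r₂/r₁)/(2πk) = 4.791 ⇒ k = 0.7021/(2π·4.791) = 0.0233 W/m·K

k = 0.0233 W/m·K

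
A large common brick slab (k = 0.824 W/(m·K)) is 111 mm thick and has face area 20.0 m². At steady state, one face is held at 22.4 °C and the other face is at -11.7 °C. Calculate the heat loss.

Q = 5060 W

Q = kA·ΔT/L = 0.824 × 20.0 × |22.4 °C − -11.7 °C| / 0.111 = 5060 W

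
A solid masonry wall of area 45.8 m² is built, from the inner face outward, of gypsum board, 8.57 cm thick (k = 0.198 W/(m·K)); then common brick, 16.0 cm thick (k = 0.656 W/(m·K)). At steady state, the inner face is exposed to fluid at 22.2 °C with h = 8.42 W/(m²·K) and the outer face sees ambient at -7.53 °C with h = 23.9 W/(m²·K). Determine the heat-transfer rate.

Q = 1630 W

Series thermal resistances, inner to outer:
  R_conv,in = 1/(hA) = 1/(8.42·45.8) = 0.002593 K/W
  R_gypsum board = L/(kA) = 0.0857/(0.198·45.8) = 0.009450 K/W
  R_common brick = L/(kA) = 0.160/(0.656·45.8) = 0.005325 K/W
  R_conv,out = 1/(hA) = 1/(23.9·45.8) = 9.136×10^-4 K/W
ΣR = 0.002593 + 0.009450 + 0.005325 + 9.136×10^-4 = 0.01828 K/W
Q = ΔT/ΣR = (22.2 °C − -7.53 °C)/0.01828 = 1630 W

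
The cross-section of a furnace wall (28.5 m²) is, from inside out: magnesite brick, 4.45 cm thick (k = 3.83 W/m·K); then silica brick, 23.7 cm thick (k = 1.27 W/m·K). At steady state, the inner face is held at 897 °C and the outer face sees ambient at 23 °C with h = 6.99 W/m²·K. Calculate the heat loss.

Q = 73.0 kW

Resistance network (inner→outer):
  R_magnesite brick = L/(kA) = 0.0445/(3.83·28.5) = 4.077×10^-4 K/W
  R_silica brick = L/(kA) = 0.237/(1.27·28.5) = 0.006548 K/W
  R_conv,out = 1/(hA) = 1/(6.99·28.5) = 0.005020 K/W
ΣR = 4.077×10^-4 + 0.006548 + 0.005020 = 0.01198 K/W
Q = ΔT/ΣR = (897 °C − 23 °C)/0.01198 = 73000 W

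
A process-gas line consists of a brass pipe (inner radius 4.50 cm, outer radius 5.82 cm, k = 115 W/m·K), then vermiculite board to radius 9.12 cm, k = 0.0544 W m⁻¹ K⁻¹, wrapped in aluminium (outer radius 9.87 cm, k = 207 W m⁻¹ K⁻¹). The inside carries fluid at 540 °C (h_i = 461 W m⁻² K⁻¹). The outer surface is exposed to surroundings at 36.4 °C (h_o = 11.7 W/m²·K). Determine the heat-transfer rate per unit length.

Q' = 345 W/m

Treat each layer as a resistance in series:
  R'_conv,in = 1/(2πr h) = 1/(2π·0.0450·461) = 0.007672 m·K/W
  R'_brass = ln(0.0582/0.0450)/(2πk) = 0.2572/(2π·115) = 3.560×10^-4 m·K/W
  R'_vermiculite board = ln(0.0912/0.0582)/(2πk) = 0.4492/(2π·0.0544) = 1.314 m·K/W
  R'_aluminium = ln(0.0987/0.0912)/(2πk) = 0.07903/(2π·207) = 6.076×10^-5 m·K/W
  R'_conv,out = 1/(2πr h) = 1/(2π·0.0987·11.7) = 0.1378 m·K/W
ΣR = 0.007672 + 3.560×10^-4 + 1.314 + 6.076×10^-5 + 0.1378 = 1.460 m·K/W
Q' = ΔT/ΣR = (540 °C − 36.4 °C)/1.460 = 345 W/m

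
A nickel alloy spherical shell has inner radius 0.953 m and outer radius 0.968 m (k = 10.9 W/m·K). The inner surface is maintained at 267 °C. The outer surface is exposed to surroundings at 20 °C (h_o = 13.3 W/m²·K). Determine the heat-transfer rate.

Treat each layer as a resistance in series:
  R_nickel alloy = (1/0.953 − 1/0.968)/(4πk) = 0.01626/(4π·10.9) = 1.187×10^-4 K/W
  R_conv,out = 1/(4πr²h) = 1/(4π·0.968²·13.3) = 0.006385 K/W
ΣR = 1.187×10^-4 + 0.006385 = 0.006504 K/W
Q = ΔT/ΣR = (267 °C − 20 °C)/0.006504 = 38000 W

Q = 38.0 kW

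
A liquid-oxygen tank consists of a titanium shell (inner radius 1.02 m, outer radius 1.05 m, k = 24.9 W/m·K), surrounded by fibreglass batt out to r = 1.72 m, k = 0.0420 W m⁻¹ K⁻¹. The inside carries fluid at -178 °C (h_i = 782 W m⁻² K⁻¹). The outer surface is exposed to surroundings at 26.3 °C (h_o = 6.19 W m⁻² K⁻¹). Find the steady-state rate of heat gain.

Resistance network (inner→outer):
  R_conv,in = 1/(4πr²h) = 1/(4π·1.02²·782) = 9.781×10^-5 K/W
  R_titanium = (1/1.02 − 1/1.05)/(4πk) = 0.02801/(4π·24.9) = 8.952×10^-5 K/W
  R_fibreglass batt = (1/1.05 − 1/1.72)/(4πk) = 0.3710/(4π·0.0420) = 0.7029 K/W
  R_conv,out = 1/(4πr²h) = 1/(4π·1.72²·6.19) = 0.004346 K/W
ΣR = 9.781×10^-5 + 8.952×10^-5 + 0.7029 + 0.004346 = 0.7074 K/W
Q = ΔT/ΣR = (-178 °C − 26.3 °C)/0.7074 = -289 W
(Negative Q ⇒ heat flows inward; heat gain = 289 W.)

Q = 289 W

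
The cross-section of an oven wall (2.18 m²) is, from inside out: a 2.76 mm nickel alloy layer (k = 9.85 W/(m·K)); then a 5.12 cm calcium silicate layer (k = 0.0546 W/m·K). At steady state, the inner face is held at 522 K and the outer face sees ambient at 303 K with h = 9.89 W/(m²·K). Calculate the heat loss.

Treat each layer as a resistance in series:
  R_nickel alloy = L/(kA) = 0.00276/(9.85·2.18) = 1.285×10^-4 K/W
  R_calcium silicate = L/(kA) = 0.0512/(0.0546·2.18) = 0.4302 K/W
  R_conv,out = 1/(hA) = 1/(9.89·2.18) = 0.04638 K/W
ΣR = 1.285×10^-4 + 0.4302 + 0.04638 = 0.4767 K/W
Q = ΔT/ΣR = (522 K − 303 K)/0.4767 = 459 W

Q = 459 W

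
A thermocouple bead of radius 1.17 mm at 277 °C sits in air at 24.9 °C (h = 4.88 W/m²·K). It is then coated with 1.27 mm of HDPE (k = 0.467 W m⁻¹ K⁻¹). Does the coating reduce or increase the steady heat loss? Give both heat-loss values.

Critical radius for a sphere: r_cr = 2k/h = 0.191 m = 19.1 cm.
Outer radius after coating: r₂ = 0.00117 + 0.00127 = 0.00244 m.
Since r₁ < r_cr and r₂ ≤ r_cr, the coating moves toward the maximum at r_cr — heat loss rises.
Bare: R = 1/(4πr₁²h) = 11910 K/W; Q = 252.1/11910 = 0.0212 W.
Coated: R = R_cond + R_conv = 2815 K/W; Q = 252.1/2815 = 0.0896 W.

increases: 0.0212 → 0.0896 W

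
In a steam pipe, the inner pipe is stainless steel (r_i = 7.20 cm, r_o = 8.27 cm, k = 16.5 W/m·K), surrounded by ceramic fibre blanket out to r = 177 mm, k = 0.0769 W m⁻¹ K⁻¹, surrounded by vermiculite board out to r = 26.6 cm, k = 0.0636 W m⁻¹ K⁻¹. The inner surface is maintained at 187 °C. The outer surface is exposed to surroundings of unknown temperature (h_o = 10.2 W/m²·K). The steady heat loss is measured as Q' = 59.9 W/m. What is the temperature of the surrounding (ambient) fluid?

T_out = 28.0 °C

Series resistances:
  R'_stainless steel = ln(0.0827/0.0720)/(2πk) = 0.1386/(2π·16.5) = 0.001336 m·K/W
  R'_ceramic fibre blanket = ln(0.177/0.0827)/(2πk) = 0.7609/(2π·0.0769) = 1.575 m·K/W
  R'_vermiculite board = ln(0.266/0.177)/(2πk) = 0.4073/(2π·0.0636) = 1.019 m·K/W
  R'_conv,out = 1/(2πr h) = 1/(2π·0.266·10.2) = 0.05866 m·K/W
ΣR = 2.654 m·K/W
ΔT = Q'·ΣR = 59.9 × 2.654 = 159.0 K
Heat flows outward, so T_out = T_in − ΔT = 187 − 159.0 = 28.0 °C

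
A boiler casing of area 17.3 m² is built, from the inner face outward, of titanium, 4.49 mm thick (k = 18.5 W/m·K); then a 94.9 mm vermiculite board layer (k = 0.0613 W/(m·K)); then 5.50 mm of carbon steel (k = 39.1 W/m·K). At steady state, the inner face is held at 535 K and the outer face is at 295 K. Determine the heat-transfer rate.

Q = 2.68 kW

Treat each layer as a resistance in series:
  R_titanium = L/(kA) = 0.00449/(18.5·17.3) = 1.403×10^-5 K/W
  R_vermiculite board = L/(kA) = 0.0949/(0.0613·17.3) = 0.08949 K/W
  R_carbon steel = L/(kA) = 0.00550/(39.1·17.3) = 8.131×10^-6 K/W
ΣR = 1.403×10^-5 + 0.08949 + 8.131×10^-6 = 0.08951 K/W
Q = ΔT/ΣR = (535 K − 295 K)/0.08951 = 2680 W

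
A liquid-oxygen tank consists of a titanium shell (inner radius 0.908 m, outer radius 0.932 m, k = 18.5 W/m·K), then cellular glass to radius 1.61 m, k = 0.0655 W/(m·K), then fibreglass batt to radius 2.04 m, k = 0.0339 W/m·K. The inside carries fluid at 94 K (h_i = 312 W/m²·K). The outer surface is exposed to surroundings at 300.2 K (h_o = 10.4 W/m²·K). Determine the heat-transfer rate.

Resistance network (inner→outer):
  R_conv,in = 1/(4πr²h) = 1/(4π·0.908²·312) = 3.094×10^-4 K/W
  R_titanium = (1/0.908 − 1/0.932)/(4πk) = 0.02836/(4π·18.5) = 1.220×10^-4 K/W
  R_cellular glass = (1/0.932 − 1/1.61)/(4πk) = 0.4518/(4π·0.0655) = 0.5490 K/W
  R_fibreglass batt = (1/1.61 − 1/2.04)/(4πk) = 0.1309/(4π·0.0339) = 0.3073 K/W
  R_conv,out = 1/(4πr²h) = 1/(4π·2.04²·10.4) = 0.001839 K/W
ΣR = 3.094×10^-4 + 1.220×10^-4 + 0.5490 + 0.3073 + 0.001839 = 0.8586 K/W
Q = ΔT/ΣR = (94 K − 300.2 K)/0.8586 = -240 W
(Negative Q ⇒ heat flows inward; heat gain = 240 W.)

Q = 240 W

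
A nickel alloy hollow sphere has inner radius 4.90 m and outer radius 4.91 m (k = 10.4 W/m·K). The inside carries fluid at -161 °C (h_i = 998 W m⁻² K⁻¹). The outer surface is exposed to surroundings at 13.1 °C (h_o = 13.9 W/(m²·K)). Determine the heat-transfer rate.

Q = 714 kW

Treat each layer as a resistance in series:
  R_conv,in = 1/(4πr²h) = 1/(4π·4.90²·998) = 3.321×10^-6 K/W
  R_nickel alloy = (1/4.90 − 1/4.91)/(4πk) = 4.156×10^-4/(4π·10.4) = 3.180×10^-6 K/W
  R_conv,out = 1/(4πr²h) = 1/(4π·4.91²·13.9) = 2.375×10^-4 K/W
ΣR = 3.321×10^-6 + 3.180×10^-6 + 2.375×10^-4 = 2.440×10^-4 K/W
Q = ΔT/ΣR = (-161 °C − 13.1 °C)/2.440×10^-4 = -7.14×10^5 W
(Negative Q ⇒ heat flows inward; heat gain = 7.14×10^5 W.)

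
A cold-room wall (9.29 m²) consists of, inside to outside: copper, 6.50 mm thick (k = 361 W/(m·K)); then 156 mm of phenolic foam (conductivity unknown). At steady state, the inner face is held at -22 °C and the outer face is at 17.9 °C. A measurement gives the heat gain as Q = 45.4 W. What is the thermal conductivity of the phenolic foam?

ΣR = ΔT/Q = |-22 − 17.9|/45.4 = 0.8789 K/W
Known resistances:
  R_copper = L/(kA) = 0.00650/(361·9.29) = 1.938×10^-6 K/W
R_phenolic foam = ΣR − ΣR_known = 0.8789 − 1.938×10^-6 = 0.8789 K/W
L/(kA) = 0.8789 ⇒ k = 0.156/(0.8789·9.29) = 0.0191 W/m·K

k = 0.0191 W/m·K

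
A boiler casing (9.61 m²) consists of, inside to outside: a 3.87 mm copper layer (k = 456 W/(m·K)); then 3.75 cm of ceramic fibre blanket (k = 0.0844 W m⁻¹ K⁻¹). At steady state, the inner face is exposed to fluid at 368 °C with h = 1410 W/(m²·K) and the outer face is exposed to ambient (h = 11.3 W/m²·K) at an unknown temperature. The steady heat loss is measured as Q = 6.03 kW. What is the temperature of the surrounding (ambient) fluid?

Sum the resistances:
  R_conv,in = 1/(hA) = 1/(1410·9.61) = 7.380×10^-5 K/W
  R_copper = L/(kA) = 0.00387/(456·9.61) = 8.831×10^-7 K/W
  R_ceramic fibre blanket = L/(kA) = 0.0375/(0.0844·9.61) = 0.04623 K/W
  R_conv,out = 1/(hA) = 1/(11.3·9.61) = 0.009209 K/W
ΣR = 0.05552 K/W
ΔT = Q·ΣR = 6030 × 0.05552 = 334.8 K
Heat flows outward, so T_out = T_in − ΔT = 368 − 334.8 = 33.2 °C

T_out = 33.2 °C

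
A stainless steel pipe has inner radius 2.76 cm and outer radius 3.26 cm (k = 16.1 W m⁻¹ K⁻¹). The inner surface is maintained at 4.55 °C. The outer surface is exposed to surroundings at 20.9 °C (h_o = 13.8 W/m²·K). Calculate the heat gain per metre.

Treat each layer as a resistance in series:
  R'_stainless steel = ln(0.0326/0.0276)/(2πk) = 0.1665/(2π·16.1) = 0.001646 m·K/W
  R'_conv,out = 1/(2πr h) = 1/(2π·0.0326·13.8) = 0.3538 m·K/W
ΣR = 0.001646 + 0.3538 = 0.3554 m·K/W
Q' = ΔT/ΣR = (4.55 °C − 20.9 °C)/0.3554 = -46.0 W/m
(Negative Q' ⇒ heat flows inward; heat gain = 46.0 W/m.)

Q' = 46.0 W/m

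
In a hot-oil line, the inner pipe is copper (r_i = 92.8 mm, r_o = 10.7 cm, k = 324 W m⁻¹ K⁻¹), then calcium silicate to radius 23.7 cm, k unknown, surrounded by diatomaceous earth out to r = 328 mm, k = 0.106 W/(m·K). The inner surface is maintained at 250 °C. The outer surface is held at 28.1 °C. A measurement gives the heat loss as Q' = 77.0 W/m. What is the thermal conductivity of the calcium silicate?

k = 0.0529 W/m·K

ΣR = ΔT/Q' = |250 − 28.1|/77.0 = 2.882 m·K/W
Known resistances:
  R'_copper = ln(0.107/0.0928)/(2πk) = 0.1424/(2π·324) = 6.994×10^-5 m·K/W
  R'_diatomaceous earth = ln(0.328/0.237)/(2πk) = 0.3250/(2π·0.106) = 0.4879 m·K/W
R_calcium silicate = ΣR − ΣR_known = 2.882 − 0.4880 = 2.394 m·K/W
ln(r₂/r₁)/(2πk) = 2.394 ⇒ k = 0.7952/(2π·2.394) = 0.0529 W/m·K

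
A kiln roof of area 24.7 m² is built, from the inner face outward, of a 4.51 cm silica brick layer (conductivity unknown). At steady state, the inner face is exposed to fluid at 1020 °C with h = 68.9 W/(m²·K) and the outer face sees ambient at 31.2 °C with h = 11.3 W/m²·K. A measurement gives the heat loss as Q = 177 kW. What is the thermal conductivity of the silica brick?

ΣR = ΔT/Q = |1020 − 31.2|/1.77×10^5 = 0.005586 K/W
Known resistances:
  R_conv,in = 1/(hA) = 1/(68.9·24.7) = 5.876×10^-4 K/W
  R_conv,out = 1/(hA) = 1/(11.3·24.7) = 0.003583 K/W
R_silica brick = ΣR − ΣR_known = 0.005586 − 0.004171 = 0.001415 K/W
L/(kA) = 0.001415 ⇒ k = 0.0451/(0.001415·24.7) = 1.29 W/m·K

k = 1.29 W/m·K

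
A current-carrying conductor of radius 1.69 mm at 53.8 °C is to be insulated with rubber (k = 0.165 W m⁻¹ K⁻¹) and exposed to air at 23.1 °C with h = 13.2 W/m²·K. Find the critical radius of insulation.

For a cylinder, r_cr = k_ins/h = 0.165/13.2 = 0.0125 m = 1.25 cm

r_cr = 1.25 cm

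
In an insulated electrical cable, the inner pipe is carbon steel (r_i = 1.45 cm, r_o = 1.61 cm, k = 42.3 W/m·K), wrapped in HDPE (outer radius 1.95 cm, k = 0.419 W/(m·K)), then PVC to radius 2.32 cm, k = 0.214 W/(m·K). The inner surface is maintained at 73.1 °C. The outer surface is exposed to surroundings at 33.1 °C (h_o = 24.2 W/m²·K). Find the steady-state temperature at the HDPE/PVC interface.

Resistance network (inner→outer):
  R'_carbon steel = ln(0.0161/0.0145)/(2πk) = 0.1047/(2π·42.3) = 3.938×10^-4 m·K/W
  R'_HDPE = ln(0.0195/0.0161)/(2πk) = 0.1916/(2π·0.419) = 0.07278 m·K/W
  R'_PVC = ln(0.0232/0.0195)/(2πk) = 0.1737/(2π·0.214) = 0.1292 m·K/W
  R'_conv,out = 1/(2πr h) = 1/(2π·0.0232·24.2) = 0.2835 m·K/W
ΣR = 3.938×10^-4 + 0.07278 + 0.1292 + 0.2835 = 0.4859 m·K/W
Q' = ΔT/ΣR = (73.1 °C − 33.1 °C)/0.4859 = 82.32 W/m
From the inner boundary to the HDPE/PVC interface, ΣR_partial = 0.07317 m·K/W.
T_interface = T_in − Q'·ΣR_partial = 73.1 °C − (82.32)(0.07317) = 67.1 °C

T = 67.1 °C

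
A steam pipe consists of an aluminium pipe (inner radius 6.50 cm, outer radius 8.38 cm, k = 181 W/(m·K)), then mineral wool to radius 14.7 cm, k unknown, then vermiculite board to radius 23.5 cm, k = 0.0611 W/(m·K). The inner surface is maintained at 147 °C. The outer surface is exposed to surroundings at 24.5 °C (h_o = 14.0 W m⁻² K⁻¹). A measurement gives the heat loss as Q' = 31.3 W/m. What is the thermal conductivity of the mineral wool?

ΣR = ΔT/Q' = |147 − 24.5|/31.3 = 3.914 m·K/W
Known resistances:
  R'_aluminium = ln(0.0838/0.0650)/(2πk) = 0.2540/(2π·181) = 2.234×10^-4 m·K/W
  R'_vermiculite board = ln(0.235/0.147)/(2πk) = 0.4692/(2π·0.0611) = 1.222 m·K/W
  R'_conv,out = 1/(2πr h) = 1/(2π·0.235·14.0) = 0.04838 m·K/W
R_mineral wool = ΣR − ΣR_known = 3.914 − 1.271 = 2.643 m·K/W
ln(r₂/r₁)/(2πk) = 2.643 ⇒ k = 0.5620/(2π·2.643) = 0.0338 W/m·K

k = 0.0338 W/m·K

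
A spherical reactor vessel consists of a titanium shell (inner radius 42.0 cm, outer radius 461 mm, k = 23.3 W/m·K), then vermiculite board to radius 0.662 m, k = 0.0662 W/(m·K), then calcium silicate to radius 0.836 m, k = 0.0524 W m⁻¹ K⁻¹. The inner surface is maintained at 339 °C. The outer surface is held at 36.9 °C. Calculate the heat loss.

Q = 238 W

Treat each layer as a resistance in series:
  R_titanium = (1/0.420 − 1/0.461)/(4πk) = 0.2118/(4π·23.3) = 7.232×10^-4 K/W
  R_vermiculite board = (1/0.461 − 1/0.662)/(4πk) = 0.6586/(4π·0.0662) = 0.7917 K/W
  R_calcium silicate = (1/0.662 − 1/0.836)/(4πk) = 0.3144/(4π·0.0524) = 0.4775 K/W
ΣR = 7.232×10^-4 + 0.7917 + 0.4775 = 1.270 K/W
Q = ΔT/ΣR = (339 °C − 36.9 °C)/1.270 = 238 W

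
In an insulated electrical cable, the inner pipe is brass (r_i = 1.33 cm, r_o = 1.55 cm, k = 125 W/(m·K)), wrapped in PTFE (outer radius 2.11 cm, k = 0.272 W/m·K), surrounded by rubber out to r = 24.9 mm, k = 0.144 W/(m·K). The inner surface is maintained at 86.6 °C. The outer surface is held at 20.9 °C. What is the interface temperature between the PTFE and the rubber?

T = 54.0 °C

Resistance network (inner→outer):
  R'_brass = ln(0.0155/0.0133)/(2πk) = 0.1531/(2π·125) = 1.949×10^-4 m·K/W
  R'_PTFE = ln(0.0211/0.0155)/(2πk) = 0.3084/(2π·0.272) = 0.1805 m·K/W
  R'_rubber = ln(0.0249/0.0211)/(2πk) = 0.1656/(2π·0.144) = 0.1830 m·K/W
ΣR = 1.949×10^-4 + 0.1805 + 0.1830 = 0.3637 m·K/W
Q' = ΔT/ΣR = (86.6 °C − 20.9 °C)/0.3637 = 180.6 W/m
From the inner boundary to the PTFE/rubber interface, ΣR_partial = 0.1807 m·K/W.
T_interface = T_in − Q'·ΣR_partial = 86.6 °C − (180.6)(0.1807) = 54.0 °C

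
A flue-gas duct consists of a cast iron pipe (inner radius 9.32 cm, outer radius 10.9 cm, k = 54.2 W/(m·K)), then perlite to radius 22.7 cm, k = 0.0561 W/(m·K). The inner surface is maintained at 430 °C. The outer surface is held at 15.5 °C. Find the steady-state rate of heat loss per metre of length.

Q' = 199 W/m

Series thermal resistances, inner to outer:
  R'_cast iron = ln(0.109/0.0932)/(2πk) = 0.1566/(2π·54.2) = 4.598×10^-4 m·K/W
  R'_perlite = ln(0.227/0.109)/(2πk) = 0.7336/(2π·0.0561) = 2.081 m·K/W
ΣR = 4.598×10^-4 + 2.081 = 2.081 m·K/W
Q' = ΔT/ΣR = (430 °C − 15.5 °C)/2.081 = 199 W/m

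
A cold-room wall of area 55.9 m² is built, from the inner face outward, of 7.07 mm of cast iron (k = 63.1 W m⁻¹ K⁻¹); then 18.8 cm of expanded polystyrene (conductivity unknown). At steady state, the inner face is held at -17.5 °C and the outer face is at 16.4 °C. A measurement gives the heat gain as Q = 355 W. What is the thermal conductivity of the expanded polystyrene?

k = 0.0352 W/m·K

ΣR = ΔT/Q = |-17.5 − 16.4|/355 = 0.09549 K/W
Known resistances:
  R_cast iron = L/(kA) = 0.00707/(63.1·55.9) = 2.004×10^-6 K/W
R_expanded polystyrene = ΣR − ΣR_known = 0.09549 − 2.004×10^-6 = 0.09549 K/W
L/(kA) = 0.09549 ⇒ k = 0.188/(0.09549·55.9) = 0.0352 W/m·K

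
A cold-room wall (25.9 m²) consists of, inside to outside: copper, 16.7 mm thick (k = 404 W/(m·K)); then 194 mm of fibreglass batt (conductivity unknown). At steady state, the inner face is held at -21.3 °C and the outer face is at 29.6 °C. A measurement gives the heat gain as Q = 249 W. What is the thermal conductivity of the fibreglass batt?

k = 0.0366 W/m·K

ΣR = ΔT/Q = |-21.3 − 29.6|/249 = 0.2044 K/W
Known resistances:
  R_copper = L/(kA) = 0.0167/(404·25.9) = 1.596×10^-6 K/W
R_fibreglass batt = ΣR − ΣR_known = 0.2044 − 1.596×10^-6 = 0.2044 K/W
L/(kA) = 0.2044 ⇒ k = 0.194/(0.2044·25.9) = 0.0366 W/m·K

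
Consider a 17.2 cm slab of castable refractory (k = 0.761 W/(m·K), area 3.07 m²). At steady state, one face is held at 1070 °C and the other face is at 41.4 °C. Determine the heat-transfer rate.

Q = kA·ΔT/L = 0.761 × 3.07 × |1070 °C − 41.4 °C| / 0.172 = 14000 W

Q = 14000 W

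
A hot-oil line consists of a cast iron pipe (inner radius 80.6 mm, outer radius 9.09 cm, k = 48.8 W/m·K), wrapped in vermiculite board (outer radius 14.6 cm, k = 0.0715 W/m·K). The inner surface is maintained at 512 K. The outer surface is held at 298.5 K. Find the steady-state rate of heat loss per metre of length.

Q' = 202 W/m

Series thermal resistances, inner to outer:
  R'_cast iron = ln(0.0909/0.0806)/(2πk) = 0.1203/(2π·48.8) = 3.922×10^-4 m·K/W
  R'_vermiculite board = ln(0.146/0.0909)/(2πk) = 0.4738/(2π·0.0715) = 1.055 m·K/W
ΣR = 3.922×10^-4 + 1.055 = 1.055 m·K/W
Q' = ΔT/ΣR = (512 K − 298.5 K)/1.055 = 202 W/m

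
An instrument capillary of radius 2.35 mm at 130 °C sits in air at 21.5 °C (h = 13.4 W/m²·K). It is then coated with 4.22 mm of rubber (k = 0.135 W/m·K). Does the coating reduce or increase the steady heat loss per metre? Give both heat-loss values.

Critical radius for a cylinder: r_cr = k/h = 0.0101 m = 1.01 cm.
Outer radius after coating: r₂ = 0.00235 + 0.00422 = 0.00657 m.
Since r₁ < r_cr and r₂ ≤ r_cr, the coating moves toward the maximum at r_cr — heat loss rises.
Bare: R = 1/(2πr₁h) = 5.054 m·K/W; Q = 108.5/5.054 = 21.5 W/m.
Coated: R = R_cond + R_conv = 3.020 m·K/W; Q = 108.5/3.020 = 35.9 W/m.

increases: 21.5 → 35.9 W/m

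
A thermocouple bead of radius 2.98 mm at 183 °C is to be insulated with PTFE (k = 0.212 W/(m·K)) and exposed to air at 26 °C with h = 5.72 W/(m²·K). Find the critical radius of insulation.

For a sphere, r_cr = 2k_ins/h = 2·0.212/5.72 = 0.0741 m = 7.41 cm

r_cr = 7.41 cm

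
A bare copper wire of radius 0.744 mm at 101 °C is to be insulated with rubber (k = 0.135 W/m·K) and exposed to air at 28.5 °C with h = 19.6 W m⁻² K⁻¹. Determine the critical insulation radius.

r_cr = 0.689 cm

For a cylinder, r_cr = k_ins/h = 0.135/19.6 = 0.00689 m = 0.689 cm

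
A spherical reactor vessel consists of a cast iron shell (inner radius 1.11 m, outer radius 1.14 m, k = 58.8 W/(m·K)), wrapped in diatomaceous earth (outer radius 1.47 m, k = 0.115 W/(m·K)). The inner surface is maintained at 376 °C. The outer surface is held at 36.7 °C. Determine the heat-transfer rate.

Treat each layer as a resistance in series:
  R_cast iron = (1/1.11 − 1/1.14)/(4πk) = 0.02371/(4π·58.8) = 3.209×10^-5 K/W
  R_diatomaceous earth = (1/1.14 − 1/1.47)/(4πk) = 0.1969/(4π·0.115) = 0.1363 K/W
ΣR = 3.209×10^-5 + 0.1363 = 0.1363 K/W
Q = ΔT/ΣR = (376 °C − 36.7 °C)/0.1363 = 2490 W

Q = 2.49 kW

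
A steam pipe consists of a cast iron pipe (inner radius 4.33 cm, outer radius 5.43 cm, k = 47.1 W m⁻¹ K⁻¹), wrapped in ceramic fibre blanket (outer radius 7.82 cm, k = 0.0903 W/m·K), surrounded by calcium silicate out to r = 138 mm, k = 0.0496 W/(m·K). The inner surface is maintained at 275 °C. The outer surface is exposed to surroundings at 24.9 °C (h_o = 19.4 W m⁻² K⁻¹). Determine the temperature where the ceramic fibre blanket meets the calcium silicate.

T = 211 °C

Resistance network (inner→outer):
  R'_cast iron = ln(0.0543/0.0433)/(2πk) = 0.2264/(2π·47.1) = 7.649×10^-4 m·K/W
  R'_ceramic fibre blanket = ln(0.0782/0.0543)/(2πk) = 0.3647/(2π·0.0903) = 0.6429 m·K/W
  R'_calcium silicate = ln(0.138/0.0782)/(2πk) = 0.5680/(2π·0.0496) = 1.823 m·K/W
  R'_conv,out = 1/(2πr h) = 1/(2π·0.138·19.4) = 0.05945 m·K/W
ΣR = 7.649×10^-4 + 0.6429 + 1.823 + 0.05945 = 2.526 m·K/W
Q' = ΔT/ΣR = (275 °C − 24.9 °C)/2.526 = 99.01 W/m
From the inner boundary to the ceramic fibre blanket/calcium silicate interface, ΣR_partial = 0.6437 m·K/W.
T_interface = T_in − Q'·ΣR_partial = 275 °C − (99.01)(0.6437) = 211 °C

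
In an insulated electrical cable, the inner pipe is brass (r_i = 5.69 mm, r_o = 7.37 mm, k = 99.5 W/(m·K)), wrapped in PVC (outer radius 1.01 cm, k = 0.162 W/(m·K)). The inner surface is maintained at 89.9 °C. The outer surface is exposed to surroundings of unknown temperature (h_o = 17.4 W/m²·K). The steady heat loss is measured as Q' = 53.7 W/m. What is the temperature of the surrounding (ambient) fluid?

Series resistances:
  R'_brass = ln(0.00737/0.00569)/(2πk) = 0.2587/(2π·99.5) = 4.138×10^-4 m·K/W
  R'_PVC = ln(0.0101/0.00737)/(2πk) = 0.3151/(2π·0.162) = 0.3096 m·K/W
  R'_conv,out = 1/(2πr h) = 1/(2π·0.0101·17.4) = 0.9056 m·K/W
ΣR = 1.216 m·K/W
ΔT = Q'·ΣR = 53.7 × 1.216 = 65.30 K
Heat flows outward, so T_out = T_in − ΔT = 89.9 − 65.30 = 24.6 °C

T_out = 24.6 °C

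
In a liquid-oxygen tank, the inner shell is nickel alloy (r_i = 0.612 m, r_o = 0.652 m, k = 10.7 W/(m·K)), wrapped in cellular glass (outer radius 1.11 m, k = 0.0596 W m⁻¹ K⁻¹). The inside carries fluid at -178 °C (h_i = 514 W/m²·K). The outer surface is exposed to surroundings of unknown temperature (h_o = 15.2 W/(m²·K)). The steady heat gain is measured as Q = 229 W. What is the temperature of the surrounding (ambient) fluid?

Series resistances:
  R_conv,in = 1/(4πr²h) = 1/(4π·0.612²·514) = 4.134×10^-4 K/W
  R_nickel alloy = (1/0.612 − 1/0.652)/(4πk) = 0.1002/(4π·10.7) = 7.455×10^-4 K/W
  R_cellular glass = (1/0.652 − 1/1.11)/(4πk) = 0.6328/(4π·0.0596) = 0.8450 K/W
  R_conv,out = 1/(4πr²h) = 1/(4π·1.11²·15.2) = 0.004249 K/W
ΣR = 0.8504 K/W
ΔT = Q·ΣR = 229 × 0.8504 = 194.7 K
Heat flows inward, so T_out = T_in + ΔT = -178 + 194.7 = 16.7 °C

T_out = 16.7 °C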